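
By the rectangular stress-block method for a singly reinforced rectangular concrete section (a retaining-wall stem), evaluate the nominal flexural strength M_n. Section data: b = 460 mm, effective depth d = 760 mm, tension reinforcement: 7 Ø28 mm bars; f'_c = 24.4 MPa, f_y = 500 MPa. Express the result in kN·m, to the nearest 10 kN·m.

M_n ≈ 1390 kN·m

A_s = 7 × 616 = 4312 mm².
T = A_s f_y = 4312 × 500 = 2156000 N = 2156 kN.
From C = T: a = T/(0.85 f'_c b) = 2156000/(0.85 × 24.4 × 460) = 225.99 mm.
M_n = T(d − a/2) = 2156 kN × (760 − 112.995) mm = 1394.94 kN·m.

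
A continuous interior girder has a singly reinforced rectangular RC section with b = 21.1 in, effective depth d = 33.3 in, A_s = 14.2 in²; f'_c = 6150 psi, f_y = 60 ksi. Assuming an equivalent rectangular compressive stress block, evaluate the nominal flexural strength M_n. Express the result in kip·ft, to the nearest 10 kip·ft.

M_n ≈ 2090 kip·ft

T = A_s f_y = 14.2 × 60 = 852 kips.
a = T/(0.85 f'_c b) = 852/(0.85 × 6.15 × 21.1) = 7.724 in.
M_n = T(d − a/2) = 852 × (33.3 − 3.862) = 25081.2 kip·in = 25081.2/12 = 2090.10 kip·ft.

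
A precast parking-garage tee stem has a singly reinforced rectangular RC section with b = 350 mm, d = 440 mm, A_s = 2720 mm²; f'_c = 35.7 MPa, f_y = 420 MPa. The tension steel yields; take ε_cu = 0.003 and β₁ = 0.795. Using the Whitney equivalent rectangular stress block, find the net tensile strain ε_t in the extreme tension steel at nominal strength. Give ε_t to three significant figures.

ε_t ≈ 0.00676

a = A_s f_y/(0.85 f'_c b) = 107.56 mm.
β₁ = 0.795, so c = a/β₁ = 107.56/0.795 = 135.30 mm.
From the linear strain diagram with ε_cu = 0.003: ε_t = 0.003 (d − c)/c = 0.003 × (440 − 135.30)/135.30 = 0.00676.
Since ε_t ≥ 0.005, the section is tension-controlled.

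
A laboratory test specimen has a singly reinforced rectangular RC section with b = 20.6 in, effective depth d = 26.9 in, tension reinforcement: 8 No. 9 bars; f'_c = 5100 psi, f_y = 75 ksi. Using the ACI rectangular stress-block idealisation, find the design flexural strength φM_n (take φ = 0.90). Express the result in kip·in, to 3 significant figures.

A_s = 8 × 1 = 8 in².
T = A_s f_y = 8 × 75 = 600 kips.
a = T/(0.85 f'_c b) = 600/(0.85 × 5.1 × 20.6) = 6.719 in.
M_n = T(d − a/2) = 600 × (26.9 − 3.3595) = 14124.3 kip·in.
φM_n = 0.90 × 14124.3 = 12711.9 kip·in.

φM_n ≈ 12700 kip·in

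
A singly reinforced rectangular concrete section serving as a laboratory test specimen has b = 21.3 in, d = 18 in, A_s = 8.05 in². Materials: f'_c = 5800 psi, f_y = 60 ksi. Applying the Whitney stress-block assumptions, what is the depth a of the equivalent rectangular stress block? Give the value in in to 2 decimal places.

T = A_s f_y = 8.05 × 60 = 483 kips.
a = T/(0.85 f'_c b) = 483/(0.85 × 5.8 × 21.3) = 4.60 in.

a ≈ 4.60 in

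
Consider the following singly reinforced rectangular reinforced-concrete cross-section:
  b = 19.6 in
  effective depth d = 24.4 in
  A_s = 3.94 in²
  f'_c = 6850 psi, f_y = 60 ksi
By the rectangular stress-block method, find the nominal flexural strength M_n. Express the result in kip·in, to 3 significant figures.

M_n ≈ 5520 kip·in

T = A_s f_y = 3.94 × 60 = 236.4 kips.
a = T/(0.85 f'_c b) = 236.4/(0.85 × 6.85 × 19.6) = 2.071 in.
M_n = T(d − a/2) = 236.4 × (24.4 − 1.0355) = 5523.4 kip·in.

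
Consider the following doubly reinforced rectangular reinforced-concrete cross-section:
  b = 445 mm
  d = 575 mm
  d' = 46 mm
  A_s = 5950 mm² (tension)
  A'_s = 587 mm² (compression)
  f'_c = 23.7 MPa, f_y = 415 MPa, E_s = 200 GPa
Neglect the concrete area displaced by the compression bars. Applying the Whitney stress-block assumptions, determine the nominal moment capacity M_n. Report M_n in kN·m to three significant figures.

M_n ≈ 1130 kN·m

Assume both tension and compression steel yield.
Net tension couple steel: A_s − A'_s = 5363 mm².
a = (A_s − A'_s) f_y / (0.85 f'_c b) = 2225645/(0.85 × 23.7 × 445) = 248.27 mm.
c = a/β₁ = 248.27/0.85 = 292.08 mm; ε'_s = 0.003(c − d')/c = 0.0025 ≥ f_y/E_s = 0.0021, so compression steel does yield.
M_n = (A_s − A'_s) f_y (d − a/2) + A'_s f_y (d − d') = [2225645 × (575 − 124.135) + 243605 × (575 − 46)] × 10⁻⁶ = 1003.47 + 128.87 = 1132.34 kN·m.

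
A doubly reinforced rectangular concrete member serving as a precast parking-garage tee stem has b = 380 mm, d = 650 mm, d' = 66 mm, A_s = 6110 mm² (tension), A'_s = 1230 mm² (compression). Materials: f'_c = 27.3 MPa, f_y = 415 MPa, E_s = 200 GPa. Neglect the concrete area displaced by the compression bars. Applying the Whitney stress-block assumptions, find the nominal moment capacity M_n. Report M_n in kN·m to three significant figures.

Assume both tension and compression steel yield.
Net tension couple steel: A_s − A'_s = 4880 mm².
a = (A_s − A'_s) f_y / (0.85 f'_c b) = 2025200/(0.85 × 27.3 × 380) = 229.67 mm.
c = a/β₁ = 229.67/0.85 = 270.20 mm; ε'_s = 0.003(c − d')/c = 0.0023 ≥ f_y/E_s = 0.0021, so compression steel does yield.
M_n = (A_s − A'_s) f_y (d − a/2) + A'_s f_y (d − d') = [2025200 × (650 − 114.835) + 510450 × (650 − 66)] × 10⁻⁶ = 1083.82 + 298.10 = 1381.92 kN·m.

M_n ≈ 1380 kN·m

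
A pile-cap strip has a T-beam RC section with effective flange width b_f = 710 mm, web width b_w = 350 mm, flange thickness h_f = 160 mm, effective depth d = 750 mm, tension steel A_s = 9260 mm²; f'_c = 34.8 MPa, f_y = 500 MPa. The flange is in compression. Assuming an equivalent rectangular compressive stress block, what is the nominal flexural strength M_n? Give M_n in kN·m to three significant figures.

Tension: T = A_s f_y = 9260 × 500 = 4630000 N.
Try a within the flange: a = T/(0.85 f'_c b_f) = 4630000/(0.85 × 34.8 × 710) = 220.46 mm.
a = 220.46 > h_f = 160 mm: the block extends into the web. Split into flange-overhang and web parts.
C_f = 0.85 f'_c (b_f − b_w) h_f = 0.85 × 34.8 × (710 − 350) × 160 = 1703808 N.
Remaining web compression depth: a_w = (T − C_f)/(0.85 f'_c b_w) = (4630000 − 1703808)/(0.85 × 34.8 × 350) = 282.64 mm.
M_n = C_f(d − h_f/2) + (T − C_f)(d − a_w/2) = 1703808 × (750 − 80) + 2926192 × (750 − 141.32) = 1141.55 + 1781.11 = 2922.66 × 10⁶ N·mm.
M_n = 2922.66 kN·m.

M_n ≈ 2920 kN·m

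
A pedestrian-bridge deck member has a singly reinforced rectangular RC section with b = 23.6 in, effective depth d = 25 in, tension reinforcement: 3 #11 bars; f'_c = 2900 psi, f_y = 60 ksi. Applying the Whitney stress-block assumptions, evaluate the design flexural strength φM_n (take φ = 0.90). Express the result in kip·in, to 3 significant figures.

φM_n ≈ 5710 kip·in

A_s = 3 × 1.56 = 4.68 in².
T = A_s f_y = 4.68 × 60 = 280.8 kips.
a = T/(0.85 f'_c b) = 280.8/(0.85 × 2.9 × 23.6) = 4.827 in.
M_n = T(d − a/2) = 280.8 × (25 − 2.4135) = 6342.3 kip·in.
φM_n = 0.90 × 6342.3 = 5708.1 kip·in.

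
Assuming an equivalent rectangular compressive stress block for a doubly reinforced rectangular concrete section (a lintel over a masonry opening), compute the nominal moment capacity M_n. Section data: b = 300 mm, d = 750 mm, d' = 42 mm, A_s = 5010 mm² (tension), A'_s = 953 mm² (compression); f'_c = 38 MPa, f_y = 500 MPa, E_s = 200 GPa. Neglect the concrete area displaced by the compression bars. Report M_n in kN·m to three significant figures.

Assume both tension and compression steel yield.
Net tension couple steel: A_s − A'_s = 4057 mm².
a = (A_s − A'_s) f_y / (0.85 f'_c b) = 2028500/(0.85 × 38 × 300) = 209.34 mm.
c = a/β₁ = 209.34/0.779 = 268.73 mm; ε'_s = 0.003(c − d')/c = 0.0025 ≥ f_y/E_s = 0.0025, so compression steel does yield.
M_n = (A_s − A'_s) f_y (d − a/2) + A'_s f_y (d − d') = [2028500 × (750 − 104.67) + 476500 × (750 − 42)] × 10⁻⁶ = 1309.05 + 337.36 = 1646.41 kN·m.

M_n ≈ 1650 kN·m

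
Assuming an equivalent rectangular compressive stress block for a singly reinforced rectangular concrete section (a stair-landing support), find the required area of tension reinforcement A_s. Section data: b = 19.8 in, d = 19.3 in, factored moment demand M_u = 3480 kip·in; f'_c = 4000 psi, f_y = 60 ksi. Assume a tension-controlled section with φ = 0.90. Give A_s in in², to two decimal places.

M_n = M_u/φ = 3480/0.90 = 3866.67 kip·in.
From M_n = 0.85 f'_c a b (d − a/2):
a = d − √(d² − 2M_n/(0.85 f'_c b)) = 19.3 − √(19.3² − 2 × 3866.67/(0.85 × 4 × 19.8)) = 3.250 in.
A_s = 0.85 f'_c a b / f_y = 0.85 × 4 × 3.250 × 19.8 / 60 = 3.647 in².

A_s ≈ 3.65 in²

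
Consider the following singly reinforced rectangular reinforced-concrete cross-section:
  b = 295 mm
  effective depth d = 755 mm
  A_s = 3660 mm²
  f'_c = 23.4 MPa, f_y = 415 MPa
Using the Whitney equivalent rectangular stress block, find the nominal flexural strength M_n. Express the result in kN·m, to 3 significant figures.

T = A_s f_y = 3660 × 415 = 1518900 N = 1518.9 kN.
From C = T: a = T/(0.85 f'_c b) = 1518900/(0.85 × 23.4 × 295) = 258.86 mm.
M_n = T(d − a/2) = 1518.9 kN × (755 − 129.43) mm = 950.18 kN·m.

M_n ≈ 950 kN·m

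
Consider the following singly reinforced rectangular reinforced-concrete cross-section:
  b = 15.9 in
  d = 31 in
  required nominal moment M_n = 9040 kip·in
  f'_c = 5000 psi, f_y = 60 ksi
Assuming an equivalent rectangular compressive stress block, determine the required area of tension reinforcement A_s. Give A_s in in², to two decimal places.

From M_n = 0.85 f'_c a b (d − a/2):
a = d − √(d² − 2M_n/(0.85 f'_c b)) = 31 − √(31² − 2 × 9040/(0.85 × 5 × 15.9)) = 4.667 in.
A_s = 0.85 f'_c a b / f_y = 0.85 × 5 × 4.667 × 15.9 / 60 = 5.256 in².

A_s ≈ 5.26 in²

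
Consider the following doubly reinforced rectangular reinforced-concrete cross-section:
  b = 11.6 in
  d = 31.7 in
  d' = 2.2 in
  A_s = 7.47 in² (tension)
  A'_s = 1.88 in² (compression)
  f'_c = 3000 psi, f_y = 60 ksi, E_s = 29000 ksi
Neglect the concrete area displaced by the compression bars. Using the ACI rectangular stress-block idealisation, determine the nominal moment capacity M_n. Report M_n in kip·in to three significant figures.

Assume both steels yield.
a = (A_s − A'_s) f_y/(0.85 f'_c b) = (7.47 − 1.88) × 60/(0.85 × 3 × 11.6) = 11.339 in.
c = a/β₁ = 11.339/0.85 = 13.340 in; ε'_s = 0.003(c − d')/c = 0.0025 ≥ ε_y = 0.0021, so the compression steel yields.
M_n = (A_s − A'_s) f_y (d − a/2) + A'_s f_y (d − d') = 335.4 × (31.7 − 5.6695) + 112.8 × (31.7 − 2.2) = 8730.6 + 3327.6 = 12058.2 kip·in.

M_n ≈ 12100 kip·in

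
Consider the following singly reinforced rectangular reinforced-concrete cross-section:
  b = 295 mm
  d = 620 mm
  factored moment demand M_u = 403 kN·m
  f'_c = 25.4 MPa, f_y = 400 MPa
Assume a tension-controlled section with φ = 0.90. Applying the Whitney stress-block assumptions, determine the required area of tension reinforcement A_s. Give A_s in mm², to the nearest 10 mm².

M_n = M_u/φ = 403/0.90 = 447.778 kN·m.
With M_n = 0.85 f'_c a b (d − a/2), solve the quadratic for a:
a = d − √(d² − 2M_n/(0.85 f'_c b)) = 620 − √(620² − 2 × 447.778×10⁶/(0.85 × 25.4 × 295)) = 126.25 mm.
A_s = 0.85 f'_c a b / f_y = 0.85 × 25.4 × 126.25 × 295 / 400 = 2010.2 mm².

A_s ≈ 2010 mm²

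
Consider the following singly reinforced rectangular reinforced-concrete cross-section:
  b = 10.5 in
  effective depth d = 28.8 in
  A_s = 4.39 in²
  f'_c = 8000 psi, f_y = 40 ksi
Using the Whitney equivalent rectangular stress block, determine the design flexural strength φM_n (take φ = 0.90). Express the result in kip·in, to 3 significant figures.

T = A_s f_y = 4.39 × 40 = 175.6 kips.
a = T/(0.85 f'_c b) = 175.6/(0.85 × 8 × 10.5) = 2.459 in.
M_n = T(d − a/2) = 175.6 × (28.8 − 1.2295) = 4841.4 kip·in.
φM_n = 0.90 × 4841.4 = 4357.3 kip·in.

φM_n ≈ 4360 kip·in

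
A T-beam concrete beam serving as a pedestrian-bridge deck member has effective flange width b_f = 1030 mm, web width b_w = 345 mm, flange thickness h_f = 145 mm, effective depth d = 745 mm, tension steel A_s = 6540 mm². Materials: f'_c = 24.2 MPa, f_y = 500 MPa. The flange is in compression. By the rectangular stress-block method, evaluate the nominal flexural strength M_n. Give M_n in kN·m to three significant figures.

M_n ≈ 2180 kN·m

Tension: T = A_s f_y = 6540 × 500 = 3270000 N.
Try a within the flange: a = T/(0.85 f'_c b_f) = 3270000/(0.85 × 24.2 × 1030) = 154.34 mm.
a = 154.34 > h_f = 145 mm: the block extends into the web. Split into flange-overhang and web parts.
C_f = 0.85 f'_c (b_f − b_w) h_f = 0.85 × 24.2 × (1030 − 345) × 145 = 2043115 N.
Remaining web compression depth: a_w = (T − C_f)/(0.85 f'_c b_w) = (3270000 − 2043115)/(0.85 × 24.2 × 345) = 172.88 mm.
M_n = C_f(d − h_f/2) + (T − C_f)(d − a_w/2) = 2043115 × (745 − 72.5) + 1226885 × (745 − 86.44) = 1373.99 + 807.98 = 2181.97 × 10⁶ N·mm.
M_n = 2181.97 kN·m.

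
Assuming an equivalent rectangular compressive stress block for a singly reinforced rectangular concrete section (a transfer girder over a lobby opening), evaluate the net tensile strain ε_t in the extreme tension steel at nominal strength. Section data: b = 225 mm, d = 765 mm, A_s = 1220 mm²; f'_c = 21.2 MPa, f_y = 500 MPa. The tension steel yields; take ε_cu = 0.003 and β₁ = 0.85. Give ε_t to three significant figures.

ε_t ≈ 0.00997

a = A_s f_y/(0.85 f'_c b) = 150.45 mm.
β₁ = 0.85, so c = a/β₁ = 150.45/0.85 = 177.00 mm.
From the linear strain diagram with ε_cu = 0.003: ε_t = 0.003 (d − c)/c = 0.003 × (765 − 177.00)/177.00 = 0.00997.
Since ε_t ≥ 0.005, the section is tension-controlled.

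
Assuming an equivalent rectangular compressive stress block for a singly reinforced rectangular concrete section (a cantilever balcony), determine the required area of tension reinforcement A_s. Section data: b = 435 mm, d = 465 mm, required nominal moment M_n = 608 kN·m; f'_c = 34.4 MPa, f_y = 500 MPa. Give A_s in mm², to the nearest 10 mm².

With M_n = 0.85 f'_c a b (d − a/2), solve the quadratic for a:
a = d − √(d² − 2M_n/(0.85 f'_c b)) = 465 − √(465² − 2 × 608×10⁶/(0.85 × 34.4 × 435)) = 117.69 mm.
A_s = 0.85 f'_c a b / f_y = 0.85 × 34.4 × 117.69 × 435 / 500 = 2993.9 mm².

A_s ≈ 2990 mm²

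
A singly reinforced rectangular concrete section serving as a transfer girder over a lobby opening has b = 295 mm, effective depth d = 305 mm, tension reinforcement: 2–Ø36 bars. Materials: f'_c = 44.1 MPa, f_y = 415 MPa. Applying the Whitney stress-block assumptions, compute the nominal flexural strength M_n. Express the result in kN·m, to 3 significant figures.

M_n ≈ 225 kN·m

A_s = 2 × 1018 = 2036 mm².
T = A_s f_y = 2036 × 415 = 844940 N = 844.94 kN.
From C = T: a = T/(0.85 f'_c b) = 844940/(0.85 × 44.1 × 295) = 76.41 mm.
M_n = T(d − a/2) = 844.94 kN × (305 − 38.205) mm = 225.43 kN·m.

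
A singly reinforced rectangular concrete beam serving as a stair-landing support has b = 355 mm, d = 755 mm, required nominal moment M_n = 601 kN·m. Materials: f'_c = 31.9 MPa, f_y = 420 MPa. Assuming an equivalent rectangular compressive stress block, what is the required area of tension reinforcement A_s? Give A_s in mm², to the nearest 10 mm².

A_s ≈ 2010 mm²

With M_n = 0.85 f'_c a b (d − a/2), solve the quadratic for a:
a = d − √(d² − 2M_n/(0.85 f'_c b)) = 755 − √(755² − 2 × 601×10⁶/(0.85 × 31.9 × 355)) = 87.80 mm.
A_s = 0.85 f'_c a b / f_y = 0.85 × 31.9 × 87.80 × 355 / 420 = 2012.3 mm².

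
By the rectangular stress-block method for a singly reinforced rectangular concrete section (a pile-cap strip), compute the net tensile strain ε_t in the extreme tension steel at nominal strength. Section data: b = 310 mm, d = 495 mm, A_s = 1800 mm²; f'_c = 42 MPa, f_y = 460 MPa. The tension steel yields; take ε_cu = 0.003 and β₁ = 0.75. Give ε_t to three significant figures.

a = A_s f_y/(0.85 f'_c b) = 74.82 mm.
β₁ = 0.75, so c = a/β₁ = 74.82/0.75 = 99.76 mm.
From the linear strain diagram with ε_cu = 0.003: ε_t = 0.003 (d − c)/c = 0.003 × (495 − 99.76)/99.76 = 0.0119.
Since ε_t ≥ 0.005, the section is tension-controlled.

ε_t ≈ 0.0119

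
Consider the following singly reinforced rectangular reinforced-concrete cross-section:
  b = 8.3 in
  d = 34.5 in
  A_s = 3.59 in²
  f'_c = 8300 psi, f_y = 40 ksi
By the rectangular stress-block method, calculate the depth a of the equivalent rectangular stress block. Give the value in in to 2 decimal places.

a ≈ 2.45 in

T = A_s f_y = 3.59 × 40 = 143.6 kips.
a = T/(0.85 f'_c b) = 143.6/(0.85 × 8.3 × 8.3) = 2.45 in.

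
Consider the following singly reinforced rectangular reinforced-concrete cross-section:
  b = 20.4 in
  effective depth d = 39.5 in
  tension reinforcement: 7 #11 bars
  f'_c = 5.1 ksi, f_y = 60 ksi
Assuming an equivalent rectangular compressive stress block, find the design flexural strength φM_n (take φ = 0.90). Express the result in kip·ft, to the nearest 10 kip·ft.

φM_n ≈ 1760 kip·ft

A_s = 7 × 1.56 = 10.92 in².
T = A_s f_y = 10.92 × 60 = 655.2 kips.
a = T/(0.85 f'_c b) = 655.2/(0.85 × 5.1 × 20.4) = 7.409 in.
M_n = T(d − a/2) = 655.2 × (39.5 − 3.7045) = 23453.2 kip·in = 23453.2/12 = 1954.43 kip·ft.
φM_n = 0.90 × 1954.43 = 1758.99 kip·ft.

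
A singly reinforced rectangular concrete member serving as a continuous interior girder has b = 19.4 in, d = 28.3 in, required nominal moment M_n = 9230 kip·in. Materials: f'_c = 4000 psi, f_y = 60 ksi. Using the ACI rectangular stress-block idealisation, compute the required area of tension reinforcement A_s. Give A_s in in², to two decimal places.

A_s ≈ 6.02 in²

From M_n = 0.85 f'_c a b (d − a/2):
a = d − √(d² − 2M_n/(0.85 f'_c b)) = 28.3 − √(28.3² − 2 × 9230/(0.85 × 4 × 19.4)) = 5.474 in.
A_s = 0.85 f'_c a b / f_y = 0.85 × 4 × 5.474 × 19.4 / 60 = 6.018 in².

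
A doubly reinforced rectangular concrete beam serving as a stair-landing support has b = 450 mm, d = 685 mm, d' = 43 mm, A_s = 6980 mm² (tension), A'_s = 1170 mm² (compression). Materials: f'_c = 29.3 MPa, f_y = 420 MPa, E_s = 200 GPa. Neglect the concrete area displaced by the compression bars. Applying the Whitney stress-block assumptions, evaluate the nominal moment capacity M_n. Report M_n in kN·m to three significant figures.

Assume both tension and compression steel yield.
Net tension couple steel: A_s − A'_s = 5810 mm².
a = (A_s − A'_s) f_y / (0.85 f'_c b) = 2440200/(0.85 × 29.3 × 450) = 217.73 mm.
c = a/β₁ = 217.73/0.841 = 258.89 mm; ε'_s = 0.003(c − d')/c = 0.0025 ≥ f_y/E_s = 0.0021, so compression steel does yield.
M_n = (A_s − A'_s) f_y (d − a/2) + A'_s f_y (d − d') = [2440200 × (685 − 108.865) + 491400 × (685 − 43)] × 10⁻⁶ = 1405.88 + 315.48 = 1721.36 kN·m.

M_n ≈ 1720 kN·m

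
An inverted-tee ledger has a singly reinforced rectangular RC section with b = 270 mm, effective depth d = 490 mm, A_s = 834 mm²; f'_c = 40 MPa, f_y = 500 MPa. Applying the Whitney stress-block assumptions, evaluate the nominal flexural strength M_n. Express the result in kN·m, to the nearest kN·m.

T = A_s f_y = 834 × 500 = 417000 N = 417 kN.
From C = T: a = T/(0.85 f'_c b) = 417000/(0.85 × 40 × 270) = 45.42 mm.
M_n = T(d − a/2) = 417 kN × (490 − 22.71) mm = 194.86 kN·m.

M_n ≈ 195 kN·m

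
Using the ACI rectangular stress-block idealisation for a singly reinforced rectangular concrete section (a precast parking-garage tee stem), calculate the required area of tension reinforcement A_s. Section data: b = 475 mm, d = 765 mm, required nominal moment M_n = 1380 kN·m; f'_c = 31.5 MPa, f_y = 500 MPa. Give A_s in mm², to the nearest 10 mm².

With M_n = 0.85 f'_c a b (d − a/2), solve the quadratic for a:
a = d − √(d² − 2M_n/(0.85 f'_c b)) = 765 − √(765² − 2 × 1380×10⁶/(0.85 × 31.5 × 475)) = 158.20 mm.
A_s = 0.85 f'_c a b / f_y = 0.85 × 31.5 × 158.20 × 475 / 500 = 4024.0 mm².

A_s ≈ 4020 mm²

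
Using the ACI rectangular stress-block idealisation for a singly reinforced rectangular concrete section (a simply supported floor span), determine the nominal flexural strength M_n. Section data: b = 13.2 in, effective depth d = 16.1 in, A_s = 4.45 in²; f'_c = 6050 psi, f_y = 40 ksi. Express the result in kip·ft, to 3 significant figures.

T = A_s f_y = 4.45 × 40 = 178 kips.
a = T/(0.85 f'_c b) = 178/(0.85 × 6.05 × 13.2) = 2.622 in.
M_n = T(d − a/2) = 178 × (16.1 − 1.311) = 2632.4 kip·in = 2632.4/12 = 219.37 kip·ft.

M_n ≈ 219 kip·ft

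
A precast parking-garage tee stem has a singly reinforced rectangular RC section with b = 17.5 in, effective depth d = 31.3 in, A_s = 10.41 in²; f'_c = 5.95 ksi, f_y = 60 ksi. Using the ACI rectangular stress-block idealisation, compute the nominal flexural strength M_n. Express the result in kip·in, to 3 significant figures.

M_n ≈ 17300 kip·in

T = A_s f_y = 10.41 × 60 = 624.6 kips.
a = T/(0.85 f'_c b) = 624.6/(0.85 × 5.95 × 17.5) = 7.057 in.
M_n = T(d − a/2) = 624.6 × (31.3 − 3.5285) = 17346.1 kip·in.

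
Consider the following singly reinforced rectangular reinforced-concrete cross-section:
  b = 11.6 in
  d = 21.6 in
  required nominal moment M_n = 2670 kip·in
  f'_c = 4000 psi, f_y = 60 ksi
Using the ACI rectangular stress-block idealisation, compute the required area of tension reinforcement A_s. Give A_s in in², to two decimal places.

From M_n = 0.85 f'_c a b (d − a/2):
a = d − √(d² − 2M_n/(0.85 f'_c b)) = 21.6 − √(21.6² − 2 × 2670/(0.85 × 4 × 11.6)) = 3.402 in.
A_s = 0.85 f'_c a b / f_y = 0.85 × 4 × 3.402 × 11.6 / 60 = 2.236 in².

A_s ≈ 2.24 in²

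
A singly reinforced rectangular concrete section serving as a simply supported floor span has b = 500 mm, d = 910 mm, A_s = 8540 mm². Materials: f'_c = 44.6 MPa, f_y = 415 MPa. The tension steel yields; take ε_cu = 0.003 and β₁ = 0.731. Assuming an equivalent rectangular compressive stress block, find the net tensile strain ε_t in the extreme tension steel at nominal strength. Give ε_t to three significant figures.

ε_t ≈ 0.00767

a = A_s f_y/(0.85 f'_c b) = 186.97 mm.
β₁ = 0.731, so c = a/β₁ = 186.97/0.731 = 255.77 mm.
From the linear strain diagram with ε_cu = 0.003: ε_t = 0.003 (d − c)/c = 0.003 × (910 − 255.77)/255.77 = 0.00767.
Since ε_t ≥ 0.005, the section is tension-controlled.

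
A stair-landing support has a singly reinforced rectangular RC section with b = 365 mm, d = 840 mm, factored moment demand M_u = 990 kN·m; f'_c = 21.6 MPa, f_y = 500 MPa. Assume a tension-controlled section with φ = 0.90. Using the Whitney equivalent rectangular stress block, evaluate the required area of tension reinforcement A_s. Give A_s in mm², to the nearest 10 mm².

A_s ≈ 3030 mm²

M_n = M_u/φ = 990/0.90 = 1100 kN·m.
With M_n = 0.85 f'_c a b (d − a/2), solve the quadratic for a:
a = d − √(d² − 2M_n/(0.85 f'_c b)) = 840 − √(840² − 2 × 1100×10⁶/(0.85 × 21.6 × 365)) = 225.74 mm.
A_s = 0.85 f'_c a b / f_y = 0.85 × 21.6 × 225.74 × 365 / 500 = 3025.5 mm².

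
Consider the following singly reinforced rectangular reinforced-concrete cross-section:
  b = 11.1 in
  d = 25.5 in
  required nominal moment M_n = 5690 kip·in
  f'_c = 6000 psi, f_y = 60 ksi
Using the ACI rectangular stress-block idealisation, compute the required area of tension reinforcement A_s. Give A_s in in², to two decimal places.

From M_n = 0.85 f'_c a b (d − a/2):
a = d − √(d² − 2M_n/(0.85 f'_c b)) = 25.5 − √(25.5² − 2 × 5690/(0.85 × 6 × 11.1)) = 4.305 in.
A_s = 0.85 f'_c a b / f_y = 0.85 × 6 × 4.305 × 11.1 / 60 = 4.062 in².

A_s ≈ 4.06 in²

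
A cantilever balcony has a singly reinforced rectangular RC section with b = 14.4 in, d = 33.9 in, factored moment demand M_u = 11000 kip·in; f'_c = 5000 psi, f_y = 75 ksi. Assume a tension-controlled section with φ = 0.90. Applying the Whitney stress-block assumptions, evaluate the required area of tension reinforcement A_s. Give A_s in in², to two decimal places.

A_s ≈ 5.32 in²

M_n = M_u/φ = 11000/0.90 = 12222.2 kip·in.
From M_n = 0.85 f'_c a b (d − a/2):
a = d − √(d² − 2M_n/(0.85 f'_c b)) = 33.9 − √(33.9² − 2 × 12222.2/(0.85 × 5 × 14.4)) = 6.518 in.
A_s = 0.85 f'_c a b / f_y = 0.85 × 5 × 6.518 × 14.4 / 75 = 5.319 in².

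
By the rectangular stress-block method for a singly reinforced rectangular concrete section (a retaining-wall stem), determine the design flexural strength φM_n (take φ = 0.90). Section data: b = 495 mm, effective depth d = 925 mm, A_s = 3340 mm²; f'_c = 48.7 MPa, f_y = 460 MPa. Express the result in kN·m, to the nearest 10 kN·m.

φM_n ≈ 1230 kN·m

T = A_s f_y = 3340 × 460 = 1536400 N = 1536.4 kN.
From C = T: a = T/(0.85 f'_c b) = 1536400/(0.85 × 48.7 × 495) = 74.98 mm.
M_n = T(d − a/2) = 1536.4 kN × (925 − 37.49) mm = 1363.57 kN·m.
φM_n = 0.90 × 1363.57 = 1227.21 kN·m.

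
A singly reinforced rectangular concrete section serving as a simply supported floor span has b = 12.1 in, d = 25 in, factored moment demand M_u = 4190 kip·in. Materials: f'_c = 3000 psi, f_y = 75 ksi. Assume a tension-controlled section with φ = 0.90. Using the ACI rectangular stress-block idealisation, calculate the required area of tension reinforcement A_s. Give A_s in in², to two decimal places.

M_n = M_u/φ = 4190/0.90 = 4655.56 kip·in.
From M_n = 0.85 f'_c a b (d − a/2):
a = d − √(d² − 2M_n/(0.85 f'_c b)) = 25 − √(25² − 2 × 4655.56/(0.85 × 3 × 12.1)) = 7.021 in.
A_s = 0.85 f'_c a b / f_y = 0.85 × 3 × 7.021 × 12.1 / 75 = 2.888 in².

A_s ≈ 2.89 in²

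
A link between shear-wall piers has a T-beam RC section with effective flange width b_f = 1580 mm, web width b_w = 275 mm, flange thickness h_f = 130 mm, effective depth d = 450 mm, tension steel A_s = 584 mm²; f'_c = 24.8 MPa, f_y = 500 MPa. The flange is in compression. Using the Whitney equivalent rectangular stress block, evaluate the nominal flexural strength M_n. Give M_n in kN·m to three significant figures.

M_n ≈ 130 kN·m

Tension: T = A_s f_y = 584 × 500 = 292000 N.
Try a within the flange: a = T/(0.85 f'_c b_f) = 292000/(0.85 × 24.8 × 1580) = 8.77 mm.
Since a = 8.77 ≤ h_f = 130 mm, the stress block lies entirely in the flange; analyse as a rectangular beam of width b_f.
M_n = T(d − a/2) = 292000 × (450 − 4.385) = 130.12 × 10⁶ N·mm.
M_n = 130.12 kN·m.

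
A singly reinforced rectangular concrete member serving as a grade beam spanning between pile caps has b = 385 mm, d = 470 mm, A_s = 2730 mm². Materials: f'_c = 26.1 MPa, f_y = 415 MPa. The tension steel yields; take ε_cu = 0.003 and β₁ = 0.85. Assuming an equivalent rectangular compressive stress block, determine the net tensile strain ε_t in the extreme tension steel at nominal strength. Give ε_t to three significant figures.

a = A_s f_y/(0.85 f'_c b) = 132.64 mm.
β₁ = 0.85, so c = a/β₁ = 132.64/0.85 = 156.05 mm.
From the linear strain diagram with ε_cu = 0.003: ε_t = 0.003 (d − c)/c = 0.003 × (470 − 156.05)/156.05 = 0.00604.
Since ε_t ≥ 0.005, the section is tension-controlled.

ε_t ≈ 0.00604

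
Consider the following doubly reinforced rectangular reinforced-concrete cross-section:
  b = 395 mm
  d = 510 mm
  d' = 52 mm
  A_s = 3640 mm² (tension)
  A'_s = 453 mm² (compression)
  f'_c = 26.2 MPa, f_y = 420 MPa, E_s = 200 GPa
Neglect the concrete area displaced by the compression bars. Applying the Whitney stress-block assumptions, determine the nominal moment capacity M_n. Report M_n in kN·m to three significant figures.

M_n ≈ 668 kN·m

Assume both tension and compression steel yield.
Net tension couple steel: A_s − A'_s = 3187 mm².
a = (A_s − A'_s) f_y / (0.85 f'_c b) = 1338540/(0.85 × 26.2 × 395) = 152.16 mm.
c = a/β₁ = 152.16/0.85 = 179.01 mm; ε'_s = 0.003(c − d')/c = 0.0021 ≥ f_y/E_s = 0.0021, so compression steel does yield.
M_n = (A_s − A'_s) f_y (d − a/2) + A'_s f_y (d − d') = [1338540 × (510 − 76.08) + 190260 × (510 − 52)] × 10⁻⁶ = 580.82 + 87.14 = 667.96 kN·m.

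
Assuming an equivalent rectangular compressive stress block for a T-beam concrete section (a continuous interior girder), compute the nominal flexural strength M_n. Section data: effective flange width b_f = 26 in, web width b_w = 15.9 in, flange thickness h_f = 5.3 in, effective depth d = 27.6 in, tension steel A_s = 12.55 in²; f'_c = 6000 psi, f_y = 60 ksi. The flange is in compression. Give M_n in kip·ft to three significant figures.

Tension: T = A_s f_y = 12.55 × 60 = 753 kips.
Try a within the flange: a = T/(0.85 f'_c b_f) = 753/(0.85 × 6 × 26) = 5.679 in.
a = 5.679 > h_f = 5.3 in: the block extends into the web. Split into flange-overhang and web parts.
C_f = 0.85 f'_c (b_f − b_w) h_f = 0.85 × 6 × (26 − 15.9) × 5.3 = 273.0 kips.
Remaining web compression depth: a_w = (T − C_f)/(0.85 f'_c b_w) = (753 − 273.0)/(0.85 × 6 × 15.9) = 5.919 in.
M_n = C_f(d − h_f/2) + (T − C_f)(d − a_w/2) = 273.0 × (27.6 − 2.65) + 480 × (27.6 − 2.9595) = 6811.4 + 11827.4 = 18638.8 kip·in.
M_n = 18638.8/12 = 1553.23 kip·ft.

M_n ≈ 1550 kip·ft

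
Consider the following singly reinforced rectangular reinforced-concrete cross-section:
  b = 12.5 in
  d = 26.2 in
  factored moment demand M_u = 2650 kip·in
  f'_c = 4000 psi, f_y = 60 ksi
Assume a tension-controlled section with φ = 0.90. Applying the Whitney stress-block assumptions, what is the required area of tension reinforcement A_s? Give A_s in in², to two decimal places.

M_n = M_u/φ = 2650/0.90 = 2944.44 kip·in.
From M_n = 0.85 f'_c a b (d − a/2):
a = d − √(d² − 2M_n/(0.85 f'_c b)) = 26.2 − √(26.2² − 2 × 2944.44/(0.85 × 4 × 12.5)) = 2.793 in.
A_s = 0.85 f'_c a b / f_y = 0.85 × 4 × 2.793 × 12.5 / 60 = 1.978 in².

A_s ≈ 1.98 in²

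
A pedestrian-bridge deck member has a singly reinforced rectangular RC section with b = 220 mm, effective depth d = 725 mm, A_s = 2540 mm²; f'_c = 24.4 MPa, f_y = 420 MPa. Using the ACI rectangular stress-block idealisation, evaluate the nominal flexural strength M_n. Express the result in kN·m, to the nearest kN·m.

T = A_s f_y = 2540 × 420 = 1066800 N = 1066.8 kN.
From C = T: a = T/(0.85 f'_c b) = 1066800/(0.85 × 24.4 × 220) = 233.80 mm.
M_n = T(d − a/2) = 1066.8 kN × (725 − 116.9) mm = 648.72 kN·m.

M_n ≈ 649 kN·m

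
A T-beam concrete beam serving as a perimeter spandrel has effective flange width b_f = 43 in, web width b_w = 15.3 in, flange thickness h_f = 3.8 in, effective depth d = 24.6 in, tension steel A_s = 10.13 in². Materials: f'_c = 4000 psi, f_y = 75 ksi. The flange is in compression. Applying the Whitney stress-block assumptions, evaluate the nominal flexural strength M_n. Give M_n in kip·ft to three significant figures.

Tension: T = A_s f_y = 10.13 × 75 = 759.75 kips.
Try a within the flange: a = T/(0.85 f'_c b_f) = 759.75/(0.85 × 4 × 43) = 5.197 in.
a = 5.197 > h_f = 3.8 in: the block extends into the web. Split into flange-overhang and web parts.
C_f = 0.85 f'_c (b_f − b_w) h_f = 0.85 × 4 × (43 − 15.3) × 3.8 = 357.9 kips.
Remaining web compression depth: a_w = (T − C_f)/(0.85 f'_c b_w) = (759.75 − 357.9)/(0.85 × 4 × 15.3) = 7.725 in.
M_n = C_f(d − h_f/2) + (T − C_f)(d − a_w/2) = 357.9 × (24.6 − 1.9) + 401.85 × (24.6 − 3.8625) = 8124.3 + 8333.4 = 16457.7 kip·in.
M_n = 16457.7/12 = 1371.48 kip·ft.

M_n ≈ 1370 kip·ft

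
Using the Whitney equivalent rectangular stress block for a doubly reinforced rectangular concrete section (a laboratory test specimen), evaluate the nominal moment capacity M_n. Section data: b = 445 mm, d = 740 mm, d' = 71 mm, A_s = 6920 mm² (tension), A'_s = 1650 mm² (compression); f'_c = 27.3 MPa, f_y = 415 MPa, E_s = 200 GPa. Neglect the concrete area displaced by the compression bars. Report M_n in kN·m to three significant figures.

Assume both tension and compression steel yield.
Net tension couple steel: A_s − A'_s = 5270 mm².
a = (A_s − A'_s) f_y / (0.85 f'_c b) = 2187050/(0.85 × 27.3 × 445) = 211.80 mm.
c = a/β₁ = 211.80/0.85 = 249.18 mm; ε'_s = 0.003(c − d')/c = 0.0021 ≥ f_y/E_s = 0.0021, so compression steel does yield.
M_n = (A_s − A'_s) f_y (d − a/2) + A'_s f_y (d − d') = [2187050 × (740 − 105.9) + 684750 × (740 − 71)] × 10⁻⁶ = 1386.81 + 458.10 = 1844.91 kN·m.

M_n ≈ 1840 kN·m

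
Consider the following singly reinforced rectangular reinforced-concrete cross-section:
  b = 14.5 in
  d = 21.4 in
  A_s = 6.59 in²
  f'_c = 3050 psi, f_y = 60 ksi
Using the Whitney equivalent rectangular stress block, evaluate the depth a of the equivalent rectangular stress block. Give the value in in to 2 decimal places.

T = A_s f_y = 6.59 × 60 = 395.4 kips.
a = T/(0.85 f'_c b) = 395.4/(0.85 × 3.05 × 14.5) = 10.52 in.

a ≈ 10.52 in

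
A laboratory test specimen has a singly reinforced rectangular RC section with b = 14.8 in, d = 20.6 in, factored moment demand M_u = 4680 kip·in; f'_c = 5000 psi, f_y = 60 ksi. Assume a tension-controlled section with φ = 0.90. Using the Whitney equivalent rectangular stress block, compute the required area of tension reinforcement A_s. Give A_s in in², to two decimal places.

A_s ≈ 4.72 in²

M_n = M_u/φ = 4680/0.90 = 5200 kip·in.
From M_n = 0.85 f'_c a b (d − a/2):
a = d − √(d² − 2M_n/(0.85 f'_c b)) = 20.6 − √(20.6² − 2 × 5200/(0.85 × 5 × 14.8)) = 4.506 in.
A_s = 0.85 f'_c a b / f_y = 0.85 × 5 × 4.506 × 14.8 / 60 = 4.724 in².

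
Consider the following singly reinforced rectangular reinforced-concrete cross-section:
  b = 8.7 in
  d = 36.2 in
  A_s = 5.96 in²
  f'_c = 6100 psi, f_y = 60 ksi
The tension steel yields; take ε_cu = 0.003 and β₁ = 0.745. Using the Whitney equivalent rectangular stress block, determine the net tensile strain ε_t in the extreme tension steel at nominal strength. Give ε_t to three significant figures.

a = A_s f_y/(0.85 f'_c b) = 7.927 in.
β₁ = 0.745, so c = a/β₁ = 7.927/0.745 = 10.640 in.
From the linear strain diagram with ε_cu = 0.003: ε_t = 0.003 (d − c)/c = 0.003 × (36.2 − 10.640)/10.640 = 0.00721.
Since ε_t ≥ 0.005, the section is tension-controlled.

ε_t ≈ 0.00721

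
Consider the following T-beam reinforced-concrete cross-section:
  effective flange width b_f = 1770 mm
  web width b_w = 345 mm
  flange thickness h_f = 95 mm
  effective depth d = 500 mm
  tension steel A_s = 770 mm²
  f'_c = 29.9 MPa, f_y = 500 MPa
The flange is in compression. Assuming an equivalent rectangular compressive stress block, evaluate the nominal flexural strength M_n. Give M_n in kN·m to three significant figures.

Tension: T = A_s f_y = 770 × 500 = 385000 N.
Try a within the flange: a = T/(0.85 f'_c b_f) = 385000/(0.85 × 29.9 × 1770) = 8.56 mm.
Since a = 8.56 ≤ h_f = 95 mm, the stress block lies entirely in the flange; analyse as a rectangular beam of width b_f.
M_n = T(d − a/2) = 385000 × (500 − 4.28) = 190.85 × 10⁶ N·mm.
M_n = 190.85 kN·m.

M_n ≈ 191 kN·m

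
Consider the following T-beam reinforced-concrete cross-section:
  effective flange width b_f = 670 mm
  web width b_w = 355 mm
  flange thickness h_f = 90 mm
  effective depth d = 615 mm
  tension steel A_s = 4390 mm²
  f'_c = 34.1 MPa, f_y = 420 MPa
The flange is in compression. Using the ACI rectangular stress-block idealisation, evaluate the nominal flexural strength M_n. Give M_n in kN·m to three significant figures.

M_n ≈ 1050 kN·m

Tension: T = A_s f_y = 4390 × 420 = 1843800 N.
Try a within the flange: a = T/(0.85 f'_c b_f) = 1843800/(0.85 × 34.1 × 670) = 94.94 mm.
a = 94.94 > h_f = 90 mm: the block extends into the web. Split into flange-overhang and web parts.
C_f = 0.85 f'_c (b_f − b_w) h_f = 0.85 × 34.1 × (670 − 355) × 90 = 821725 N.
Remaining web compression depth: a_w = (T − C_f)/(0.85 f'_c b_w) = (1843800 − 821725)/(0.85 × 34.1 × 355) = 99.33 mm.
M_n = C_f(d − h_f/2) + (T − C_f)(d − a_w/2) = 821725 × (615 − 45) + 1022075 × (615 − 49.665) = 468.38 + 577.81 = 1046.19 × 10⁶ N·mm.
M_n = 1046.19 kN·m.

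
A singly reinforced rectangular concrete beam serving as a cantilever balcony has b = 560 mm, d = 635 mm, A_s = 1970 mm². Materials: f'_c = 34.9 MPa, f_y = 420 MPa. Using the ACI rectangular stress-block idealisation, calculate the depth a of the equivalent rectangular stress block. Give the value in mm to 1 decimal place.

T = A_s f_y = 1970 × 420 = 827400 N = 827.4 kN.
Setting C = 0.85 f'_c a b equal to T: a = 827400/(0.85 × 34.9 × 560) = 49.8 mm.

a ≈ 49.8 mm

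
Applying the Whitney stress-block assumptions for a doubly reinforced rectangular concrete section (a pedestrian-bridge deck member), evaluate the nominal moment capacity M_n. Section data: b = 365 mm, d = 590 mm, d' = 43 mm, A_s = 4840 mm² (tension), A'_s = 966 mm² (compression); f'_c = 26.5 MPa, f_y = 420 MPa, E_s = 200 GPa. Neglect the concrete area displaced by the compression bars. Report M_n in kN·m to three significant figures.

Assume both tension and compression steel yield.
Net tension couple steel: A_s − A'_s = 3874 mm².
a = (A_s − A'_s) f_y / (0.85 f'_c b) = 1627080/(0.85 × 26.5 × 365) = 197.90 mm.
c = a/β₁ = 197.90/0.85 = 232.82 mm; ε'_s = 0.003(c − d')/c = 0.0024 ≥ f_y/E_s = 0.0021, so compression steel does yield.
M_n = (A_s − A'_s) f_y (d − a/2) + A'_s f_y (d − d') = [1627080 × (590 − 98.95) + 405720 × (590 − 43)] × 10⁻⁶ = 798.98 + 221.93 = 1020.91 kN·m.

M_n ≈ 1020 kN·m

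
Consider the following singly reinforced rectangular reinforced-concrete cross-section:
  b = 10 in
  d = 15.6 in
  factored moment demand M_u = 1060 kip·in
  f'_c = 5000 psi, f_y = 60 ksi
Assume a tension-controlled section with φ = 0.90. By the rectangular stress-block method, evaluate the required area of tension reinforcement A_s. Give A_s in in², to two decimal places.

M_n = M_u/φ = 1060/0.90 = 1177.78 kip·in.
From M_n = 0.85 f'_c a b (d − a/2):
a = d − √(d² − 2M_n/(0.85 f'_c b)) = 15.6 − √(15.6² − 2 × 1177.78/(0.85 × 5 × 10)) = 1.891 in.
A_s = 0.85 f'_c a b / f_y = 0.85 × 5 × 1.891 × 10 / 60 = 1.339 in².

A_s ≈ 1.34 in²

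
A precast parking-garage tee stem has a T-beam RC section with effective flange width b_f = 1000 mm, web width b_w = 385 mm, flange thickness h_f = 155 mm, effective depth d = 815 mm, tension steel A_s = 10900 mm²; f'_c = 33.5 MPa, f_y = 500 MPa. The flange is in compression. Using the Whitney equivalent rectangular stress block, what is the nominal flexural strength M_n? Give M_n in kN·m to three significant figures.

Tension: T = A_s f_y = 10900 × 500 = 5450000 N.
Try a within the flange: a = T/(0.85 f'_c b_f) = 5450000/(0.85 × 33.5 × 1000) = 191.40 mm.
a = 191.40 > h_f = 155 mm: the block extends into the web. Split into flange-overhang and web parts.
C_f = 0.85 f'_c (b_f − b_w) h_f = 0.85 × 33.5 × (1000 − 385) × 155 = 2714379 N.
Remaining web compression depth: a_w = (T − C_f)/(0.85 f'_c b_w) = (5450000 − 2714379)/(0.85 × 33.5 × 385) = 249.53 mm.
M_n = C_f(d − h_f/2) + (T − C_f)(d − a_w/2) = 2714379 × (815 − 77.5) + 2735621 × (815 − 124.765) = 2001.85 + 1888.22 = 3890.07 × 10⁶ N·mm.
M_n = 3890.07 kN·m.

M_n ≈ 3890 kN·m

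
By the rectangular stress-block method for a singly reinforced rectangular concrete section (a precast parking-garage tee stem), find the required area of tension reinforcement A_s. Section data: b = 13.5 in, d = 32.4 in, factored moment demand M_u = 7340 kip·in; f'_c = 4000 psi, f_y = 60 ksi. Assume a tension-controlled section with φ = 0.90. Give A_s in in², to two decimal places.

M_n = M_u/φ = 7340/0.90 = 8155.56 kip·in.
From M_n = 0.85 f'_c a b (d − a/2):
a = d − √(d² − 2M_n/(0.85 f'_c b)) = 32.4 − √(32.4² − 2 × 8155.56/(0.85 × 4 × 13.5)) = 6.049 in.
A_s = 0.85 f'_c a b / f_y = 0.85 × 4 × 6.049 × 13.5 / 60 = 4.627 in².

A_s ≈ 4.63 in²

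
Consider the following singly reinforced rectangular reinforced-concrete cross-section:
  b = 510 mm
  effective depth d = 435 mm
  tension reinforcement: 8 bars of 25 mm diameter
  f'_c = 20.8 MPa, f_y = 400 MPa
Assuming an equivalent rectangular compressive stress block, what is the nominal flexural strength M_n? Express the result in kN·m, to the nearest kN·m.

A_s = 8 × 491 = 3928 mm².
T = A_s f_y = 3928 × 400 = 1571200 N = 1571.2 kN.
From C = T: a = T/(0.85 f'_c b) = 1571200/(0.85 × 20.8 × 510) = 174.25 mm.
M_n = T(d − a/2) = 1571.2 kN × (435 − 87.125) mm = 546.58 kN·m.

M_n ≈ 547 kN·m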